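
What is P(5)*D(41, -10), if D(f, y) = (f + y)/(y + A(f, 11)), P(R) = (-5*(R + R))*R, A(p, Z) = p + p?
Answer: -3875/36 ≈ -107.64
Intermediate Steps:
A(p, Z) = 2*p
P(R) = -10*R**2 (P(R) = (-10*R)*R = -10*R**2)
D(f, y) = (f + y)/(y + 2*f)
P(5)*D(41, -10) = (-10*5**2)*((41 - 10)/(-10 + 2*41)) = (-10*25)*(31/(-10 + 82)) = -250*31/72 = -3875/36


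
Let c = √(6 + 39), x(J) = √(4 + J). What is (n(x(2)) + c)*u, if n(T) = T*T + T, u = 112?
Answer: 672 + 112*√6 + 336*√5 ≈ 1697.7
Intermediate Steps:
n(T) = T + T² (n(T) = T² + T = T + T²)
c = 3*√5 (c = √45 = 3*√5 ≈ 6.7082)
(n(x(2)) + c)*u = (√(4 + 2)*(1 + √(4 + 2)) + 3*√5)*112 = (√6*(1 + √6) + 3*√5)*112 = (3*√5 + √6*(1 + √6))*112 = 336*√5 + 112*√6*(1 + √6)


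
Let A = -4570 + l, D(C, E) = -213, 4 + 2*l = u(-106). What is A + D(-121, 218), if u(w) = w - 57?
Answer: -9733/2 ≈ -4866.5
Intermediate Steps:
u(w) = -57 + w
l = -167/2 (l = -2 + (-57 - 106)/2 = -2 + (½)*(-163) = -2 - 163/2 = -167/2 ≈ -83.500)
A = -9307/2 (A = -4570 - 167/2 = -9307/2 ≈ -4653.5)
A + D(-121, 218) = -9307/2 - 213 = -9733/2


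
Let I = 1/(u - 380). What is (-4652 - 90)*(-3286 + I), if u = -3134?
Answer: 27377948855/1757 ≈ 1.5582e+7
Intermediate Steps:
I = -1/3514 (I = 1/(-3134 - 380) = 1/(-3514) = -1/3514 ≈ -0.00028458)
(-4652 - 90)*(-3286 + I) = (-4652 - 90)*(-3286 - 1/3514) = -4742*(-11547005/3514) = 27377948855/1757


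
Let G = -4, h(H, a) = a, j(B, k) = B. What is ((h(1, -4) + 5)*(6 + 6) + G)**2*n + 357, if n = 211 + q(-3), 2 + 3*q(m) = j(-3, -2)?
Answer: 41263/3 ≈ 13754.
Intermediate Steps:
q(m) = -5/3 (q(m) = -2/3 + (1/3)*(-3) = -2/3 - 1 = -5/3)
n = 628/3 (n = 211 - 5/3 = 628/3 ≈ 209.33)
((h(1, -4) + 5)*(6 + 6) + G)**2*n + 357 = ((-4 + 5)*(6 + 6) - 4)**2*(628/3) + 357 = (1*12 - 4)**2*(628/3) + 357 = (12 - 4)**2*(628/3) + 357 = 8**2*(628/3) + 357 = 64*(628/3) + 357 = 40192/3 + 357 = 41263/3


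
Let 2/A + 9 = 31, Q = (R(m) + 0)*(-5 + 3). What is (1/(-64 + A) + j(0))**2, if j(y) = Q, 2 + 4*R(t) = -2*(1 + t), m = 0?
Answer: 1946025/494209 ≈ 3.9377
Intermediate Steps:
R(t) = -1 - t/2 (R(t) = -1/2 + (-2*(1 + t))/4 = -1/2 + (-2 - 2*t)/4 = -1/2 + (-1/2 - t/2) = -1 - t/2)
Q = 2 (Q = ((-1 - 1/2*0) + 0)*(-5 + 3) = ((-1 + 0) + 0)*(-2) = (-1 + 0)*(-2) = -1*(-2) = 2)
A = 1/11 (A = 2/(-9 + 31) = 2/22 = 2*(1/22) = 1/11 ≈ 0.090909)
j(y) = 2
(1/(-64 + A) + j(0))**2 = (1/(-64 + 1/11) + 2)**2 = (1/(-703/11) + 2)**2 = (-11/703 + 2)**2 = (1395/703)**2 = 1946025/494209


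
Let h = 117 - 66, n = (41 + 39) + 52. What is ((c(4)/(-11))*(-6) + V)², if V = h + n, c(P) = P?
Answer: 4149369/121 ≈ 34292.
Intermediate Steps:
n = 132 (n = 80 + 52 = 132)
h = 51
V = 183 (V = 51 + 132 = 183)
((c(4)/(-11))*(-6) + V)² = ((4/(-11))*(-6) + 183)² = ((4*(-1/11))*(-6) + 183)² = (-4/11*(-6) + 183)² = (24/11 + 183)² = (2037/11)² = 4149369/121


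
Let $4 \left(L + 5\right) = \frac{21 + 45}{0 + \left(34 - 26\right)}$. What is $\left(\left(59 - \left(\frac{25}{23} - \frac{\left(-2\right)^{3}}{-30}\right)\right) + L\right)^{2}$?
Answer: $\frac{92986573969}{30470400} \approx 3051.7$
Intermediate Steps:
$L = - \frac{47}{16}$ ($L = -5 + \frac{\left(21 + 45\right) \frac{1}{0 + \left(34 - 26\right)}}{4} = -5 + \frac{66 \frac{1}{0 + 8}}{4} = -5 + \frac{66 \cdot \frac{1}{8}}{4} = -5 + \frac{1}{4} \cdot \frac{33}{4} = -5 + \frac{33}{16} = - \frac{47}{16} \approx -2.9375$)
$\left(\left(59 - \left(\frac{25}{23} - \frac{\left(-2\right)^{3}}{-30}\right)\right) + L\right)^{2} = \left(\left(59 - \left(\frac{25}{23} - \frac{\left(-2\right)^{3}}{-30}\right)\right) - \frac{47}{16}\right)^{2} = \left(\left(59 - \frac{283}{345}\right) - \frac{47}{16}\right)^{2} = \left(\frac{20072}{345} - \frac{47}{16}\right)^{2} = \left(\frac{304937}{5520}\right)^{2} = \frac{92986573969}{30470400}$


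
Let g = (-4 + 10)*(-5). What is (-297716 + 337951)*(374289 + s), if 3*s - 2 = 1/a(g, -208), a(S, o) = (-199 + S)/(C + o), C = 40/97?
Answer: 1003553811989755/66639 ≈ 1.5060e+10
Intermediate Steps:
C = 40/97 (C = 40*(1/97) = 40/97 ≈ 0.41237)
g = -30 (g = 6*(-5) = -30)
a(S, o) = (-199 + S)/(40/97 + o)
s = 64562/66639 (s = 2/3 + 1/(3*((97*(-199 - 30)/(40 + 97*(-208))))) = 2/3 + 1/(3*((97*(-229)/(40 - 20176)))) = 2/3 + 1/(3*((97*(-229)/(-20136)))) = 2/3 + 1/(3*((97*(-1/20136)*(-229)))) = 2/3 + 1/(3*(22213/20136)) = 2/3 + (1/3)*(20136/22213) = 2/3 + 6712/22213 = 64562/66639 ≈ 0.96883)
(-297716 + 337951)*(374289 + s) = (-297716 + 337951)*(374289 + 64562/66639) = 40235*(24942309233/66639) = 1003553811989755/66639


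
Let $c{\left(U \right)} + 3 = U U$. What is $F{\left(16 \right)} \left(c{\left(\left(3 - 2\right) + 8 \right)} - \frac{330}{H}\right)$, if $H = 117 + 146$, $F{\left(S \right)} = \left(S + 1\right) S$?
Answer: $\frac{5490048}{263} \approx 20875.0$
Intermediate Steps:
$F{\left(S \right)} = S \left(1 + S\right)$ ($F{\left(S \right)} = \left(1 + S\right) S = S \left(1 + S\right)$)
$H = 263$
$c{\left(U \right)} = -3 + U^{2}$ ($c{\left(U \right)} = -3 + U U = -3 + U^{2}$)
$F{\left(16 \right)} \left(c{\left(\left(3 - 2\right) + 8 \right)} - \frac{330}{H}\right) = 16 \left(1 + 16\right) \left(\left(-3 + \left(\left(3 - 2\right) + 8\right)^{2}\right) - \frac{330}{263}\right) = 16 \cdot 17 \left(\left(-3 + \left(1 + 8\right)^{2}\right) - \frac{330}{263}\right) = 272 \left(\left(-3 + 9^{2}\right) - \frac{330}{263}\right) = 272 \left(\left(-3 + 81\right) - \frac{330}{263}\right) = 272 \left(78 - \frac{330}{263}\right) = 272 \cdot \frac{20184}{263} = \frac{5490048}{263}$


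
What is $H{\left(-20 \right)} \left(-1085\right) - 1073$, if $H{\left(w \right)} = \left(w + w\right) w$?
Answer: $-869073$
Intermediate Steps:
$H{\left(w \right)} = 2 w^{2}$ ($H{\left(w \right)} = 2 w w = 2 w^{2}$)
$H{\left(-20 \right)} \left(-1085\right) - 1073 = 2 \left(-20\right)^{2} \left(-1085\right) - 1073 = 2 \cdot 400 \left(-1085\right) - 1073 = 800 \left(-1085\right) - 1073 = -868000 - 1073 = -869073$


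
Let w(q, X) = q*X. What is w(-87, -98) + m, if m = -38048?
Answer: -29522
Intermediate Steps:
w(q, X) = X*q
w(-87, -98) + m = -98*(-87) - 38048 = 8526 - 38048 = -29522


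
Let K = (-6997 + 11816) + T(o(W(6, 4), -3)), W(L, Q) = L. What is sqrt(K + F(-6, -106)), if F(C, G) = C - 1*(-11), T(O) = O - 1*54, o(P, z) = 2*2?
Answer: sqrt(4774) ≈ 69.094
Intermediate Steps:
o(P, z) = 4
T(O) = -54 + O (T(O) = O - 54 = -54 + O)
F(C, G) = 11 + C (F(C, G) = C + 11 = 11 + C)
K = 4769 (K = (-6997 + 11816) + (-54 + 4) = 4819 - 50 = 4769)
sqrt(K + F(-6, -106)) = sqrt(4769 + (11 - 6)) = sqrt(4769 + 5) = sqrt(4774)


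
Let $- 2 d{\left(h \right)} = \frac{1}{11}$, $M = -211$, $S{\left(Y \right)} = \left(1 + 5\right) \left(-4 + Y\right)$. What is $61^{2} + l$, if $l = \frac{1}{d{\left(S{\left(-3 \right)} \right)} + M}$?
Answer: $\frac{17276581}{4643} \approx 3721.0$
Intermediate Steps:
$S{\left(Y \right)} = -24 + 6 Y$ ($S{\left(Y \right)} = 6 \left(-4 + Y\right) = -24 + 6 Y$)
$d{\left(h \right)} = - \frac{1}{22}$ ($d{\left(h \right)} = - \frac{1}{2 \cdot 11} = \left(- \frac{1}{2}\right) \frac{1}{11} = - \frac{1}{22}$)
$l = - \frac{22}{4643}$ ($l = \frac{1}{- \frac{1}{22} - 211} = \frac{1}{- \frac{4643}{22}} = - \frac{22}{4643} \approx -0.0047383$)
$61^{2} + l = 61^{2} - \frac{22}{4643} = 3721 - \frac{22}{4643} = \frac{17276581}{4643}$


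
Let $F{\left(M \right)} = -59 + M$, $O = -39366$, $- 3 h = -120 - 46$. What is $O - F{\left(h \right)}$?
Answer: $- \frac{118087}{3} \approx -39362.0$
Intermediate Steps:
$h = \frac{166}{3}$ ($h = - \frac{-120 - 46}{3} = \left(- \frac{1}{3}\right) \left(-166\right) = \frac{166}{3} \approx 55.333$)
$O - F{\left(h \right)} = -39366 - \left(-59 + \frac{166}{3}\right) = -39366 - - \frac{11}{3} = -39366 + \frac{11}{3} = - \frac{118087}{3}$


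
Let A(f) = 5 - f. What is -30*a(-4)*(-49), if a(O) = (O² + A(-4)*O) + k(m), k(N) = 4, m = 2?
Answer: -23520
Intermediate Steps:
a(O) = 4 + O² + 9*O (a(O) = (O² + (5 - 1*(-4))*O) + 4 = (O² + (5 + 4)*O) + 4 = (O² + 9*O) + 4 = 4 + O² + 9*O)
-30*a(-4)*(-49) = -30*(4 + (-4)² + 9*(-4))*(-49) = -30*(4 + 16 - 36)*(-49) = -30*(-16)*(-49) = 480*(-49) = -23520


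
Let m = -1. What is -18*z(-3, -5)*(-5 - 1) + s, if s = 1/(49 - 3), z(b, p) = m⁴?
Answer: 4969/46 ≈ 108.02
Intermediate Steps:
z(b, p) = 1 (z(b, p) = (-1)⁴ = 1)
s = 1/46 ≈ 0.021739
-18*z(-3, -5)*(-5 - 1) + s = -18*(-5 - 1) + 1/46 = -18*(-6) + 1/46 = 108 + 1/46 = 4969/46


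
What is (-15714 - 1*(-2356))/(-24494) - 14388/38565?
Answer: 27121933/157435185 ≈ 0.17227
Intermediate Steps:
(-15714 - 1*(-2356))/(-24494) - 14388/38565 = (-15714 + 2356)*(-1/24494) - 14388*1/38565 = -13358*(-1/24494) - 4796/12855 = 6679/12247 - 4796/12855 = 27121933/157435185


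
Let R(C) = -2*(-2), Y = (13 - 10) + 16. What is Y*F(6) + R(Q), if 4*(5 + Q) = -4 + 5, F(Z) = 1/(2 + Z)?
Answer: 51/8 ≈ 6.3750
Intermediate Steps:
Q = -19/4 (Q = -5 + (-4 + 5)/4 = -5 + (¼)*1 = -5 + ¼ = -19/4 ≈ -4.7500)
Y = 19 (Y = 3 + 16 = 19)
R(C) = 4
Y*F(6) + R(Q) = 19/(2 + 6) + 4 = 19/8 + 4 = 51/8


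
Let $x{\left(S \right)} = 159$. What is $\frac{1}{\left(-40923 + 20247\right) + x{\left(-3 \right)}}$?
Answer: $- \frac{1}{20517} \approx -4.874 \cdot 10^{-5}$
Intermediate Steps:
$\frac{1}{\left(-40923 + 20247\right) + x{\left(-3 \right)}} = \frac{1}{\left(-40923 + 20247\right) + 159} = \frac{1}{-20676 + 159} = \frac{1}{-20517} = - \frac{1}{20517}$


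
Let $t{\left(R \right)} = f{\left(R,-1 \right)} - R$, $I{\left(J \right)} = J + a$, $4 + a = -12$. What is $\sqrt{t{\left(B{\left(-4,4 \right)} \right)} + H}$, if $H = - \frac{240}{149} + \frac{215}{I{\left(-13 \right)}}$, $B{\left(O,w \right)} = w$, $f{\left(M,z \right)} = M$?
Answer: $\frac{i \sqrt{168497395}}{4321} \approx 3.0041 i$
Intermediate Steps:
$a = -16$ ($a = -4 - 12 = -16$)
$I{\left(J \right)} = -16 + J$ ($I{\left(J \right)} = J - 16 = -16 + J$)
$t{\left(R \right)} = 0$ ($t{\left(R \right)} = R - R = 0$)
$H = - \frac{38995}{4321}$ ($H = - \frac{240}{149} + \frac{215}{-16 - 13} = \left(-240\right) \frac{1}{149} + \frac{215}{-29} = - \frac{240}{149} + 215 \left(- \frac{1}{29}\right) = - \frac{240}{149} - \frac{215}{29} = - \frac{38995}{4321} \approx -9.0245$)
$\sqrt{t{\left(B{\left(-4,4 \right)} \right)} + H} = \sqrt{0 - \frac{38995}{4321}} = \sqrt{- \frac{38995}{4321}} = \frac{i \sqrt{168497395}}{4321}$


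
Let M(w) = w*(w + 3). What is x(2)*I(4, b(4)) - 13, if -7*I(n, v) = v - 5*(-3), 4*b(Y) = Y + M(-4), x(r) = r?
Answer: -125/7 ≈ -17.857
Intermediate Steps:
M(w) = w*(3 + w)
b(Y) = 1 + Y/4 (b(Y) = (Y - 4*(3 - 4))/4 = (Y - 4*(-1))/4 = (Y + 4)/4 = (4 + Y)/4 = 1 + Y/4)
I(n, v) = -15/7 - v/7 (I(n, v) = -(v - 5*(-3))/7 = -(v + 15)/7 = -(15 + v)/7 = -15/7 - v/7)
x(2)*I(4, b(4)) - 13 = 2*(-15/7 - (1 + (1/4)*4)/7) - 13 = 2*(-15/7 - (1 + 1)/7) - 13 = 2*(-15/7 - 1/7*2) - 13 = 2*(-15/7 - 2/7) - 13 = 2*(-17/7) - 13 = -34/7 - 13 = -125/7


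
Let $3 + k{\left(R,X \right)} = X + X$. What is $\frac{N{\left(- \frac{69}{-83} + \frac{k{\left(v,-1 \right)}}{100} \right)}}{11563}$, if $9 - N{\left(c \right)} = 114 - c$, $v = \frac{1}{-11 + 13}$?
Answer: $- \frac{173003}{19194580} \approx -0.0090131$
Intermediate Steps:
$v = \frac{1}{2} \approx 0.5$
$k{\left(R,X \right)} = -3 + 2 X$ ($k{\left(R,X \right)} = -3 + \left(X + X\right) = -3 + 2 X$)
$N{\left(c \right)} = -105 + c$ ($N{\left(c \right)} = 9 - \left(114 - c\right) = 9 + \left(-114 + c\right) = -105 + c$)
$\frac{N{\left(- \frac{69}{-83} + \frac{k{\left(v,-1 \right)}}{100} \right)}}{11563} = \frac{-105 + \left(- \frac{69}{-83} + \frac{-3 + 2 \left(-1\right)}{100}\right)}{11563} = \left(-105 + \left(\left(-69\right) \left(- \frac{1}{83}\right) + \left(-3 - 2\right) \frac{1}{100}\right)\right) \frac{1}{11563} = \left(-105 + \left(\frac{69}{83} - \frac{1}{20}\right)\right) \frac{1}{11563} = \left(-105 + \frac{1297}{1660}\right) \frac{1}{11563} = \left(- \frac{173003}{1660}\right) \frac{1}{11563} = - \frac{173003}{19194580}$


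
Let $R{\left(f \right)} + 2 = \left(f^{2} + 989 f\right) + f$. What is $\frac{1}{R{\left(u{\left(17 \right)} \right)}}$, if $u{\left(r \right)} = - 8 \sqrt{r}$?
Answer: $- \frac{181}{177528234} - \frac{220 \sqrt{17}}{29588039} \approx -3.1677 \cdot 10^{-5}$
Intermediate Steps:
$R{\left(f \right)} = -2 + f^{2} + 990 f$ ($R{\left(f \right)} = -2 + \left(\left(f^{2} + 989 f\right) + f\right) = -2 + \left(f^{2} + 990 f\right) = -2 + f^{2} + 990 f$)
$\frac{1}{R{\left(u{\left(17 \right)} \right)}} = \frac{1}{-2 + \left(- 8 \sqrt{17}\right)^{2} + 990 \left(- 8 \sqrt{17}\right)} = \frac{1}{-2 + 1088 - 7920 \sqrt{17}} = \frac{1}{1086 - 7920 \sqrt{17}}$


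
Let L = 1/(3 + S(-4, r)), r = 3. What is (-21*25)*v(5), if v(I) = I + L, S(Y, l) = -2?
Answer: -3150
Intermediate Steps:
L = 1 (L = 1/(3 - 2) = 1/1 = 1)
v(I) = 1 + I (v(I) = I + 1 = 1 + I)
(-21*25)*v(5) = (-21*25)*(1 + 5) = -525*6 = -3150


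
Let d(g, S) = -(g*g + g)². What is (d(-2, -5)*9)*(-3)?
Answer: 108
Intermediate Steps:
d(g, S) = -(g + g²)² (d(g, S) = -(g² + g)² = -(g + g²)²)
(d(-2, -5)*9)*(-3) = (-1*(-2)²*(1 - 2)²*9)*(-3) = (-1*4*(-1)²*9)*(-3) = (-1*4*1*9)*(-3) = -4*9*(-3) = -36*(-3) = 108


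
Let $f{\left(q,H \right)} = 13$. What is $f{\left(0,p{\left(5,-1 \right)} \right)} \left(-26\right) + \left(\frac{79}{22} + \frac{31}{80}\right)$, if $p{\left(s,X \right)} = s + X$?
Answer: $- \frac{293939}{880} \approx -334.02$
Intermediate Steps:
$p{\left(s,X \right)} = X + s$
$f{\left(0,p{\left(5,-1 \right)} \right)} \left(-26\right) + \left(\frac{79}{22} + \frac{31}{80}\right) = 13 \left(-26\right) + \left(\frac{79}{22} + \frac{31}{80}\right) = -338 + \left(79 \cdot \frac{1}{22} + 31 \cdot \frac{1}{80}\right) = -338 + \left(\frac{79}{22} + \frac{31}{80}\right) = -338 + \frac{3501}{880} = - \frac{293939}{880}$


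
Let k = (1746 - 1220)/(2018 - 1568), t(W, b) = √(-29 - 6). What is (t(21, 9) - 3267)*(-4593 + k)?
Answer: 375037806/25 - 1033162*I*√35/225 ≈ 1.5002e+7 - 27166.0*I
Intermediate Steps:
t(W, b) = I*√35 (t(W, b) = √(-35) = I*√35)
k = 263/225 (k = 526/450 = 526*(1/450) = 263/225 ≈ 1.1689)
(t(21, 9) - 3267)*(-4593 + k) = (I*√35 - 3267)*(-4593 + 263/225) = (-3267 + I*√35)*(-1033162/225) = 375037806/25 - 1033162*I*√35/225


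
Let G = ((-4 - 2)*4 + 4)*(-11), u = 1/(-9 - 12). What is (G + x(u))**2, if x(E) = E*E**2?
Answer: 4151076181561/85766121 ≈ 48400.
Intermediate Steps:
u = -1/21 (u = 1/(-21) = -1/21 ≈ -0.047619)
x(E) = E**3
G = 220 (G = (-6*4 + 4)*(-11) = (-24 + 4)*(-11) = -20*(-11) = 220)
(G + x(u))**2 = (220 + (-1/21)**3)**2 = (220 - 1/9261)**2 = (2037419/9261)**2 = 4151076181561/85766121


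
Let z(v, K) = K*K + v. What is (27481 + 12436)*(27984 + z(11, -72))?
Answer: 1324406143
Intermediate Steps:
z(v, K) = v + K² (z(v, K) = K² + v = v + K²)
(27481 + 12436)*(27984 + z(11, -72)) = (27481 + 12436)*(27984 + (11 + (-72)²)) = 39917*(27984 + (11 + 5184)) = 39917*(27984 + 5195) = 39917*33179 = 1324406143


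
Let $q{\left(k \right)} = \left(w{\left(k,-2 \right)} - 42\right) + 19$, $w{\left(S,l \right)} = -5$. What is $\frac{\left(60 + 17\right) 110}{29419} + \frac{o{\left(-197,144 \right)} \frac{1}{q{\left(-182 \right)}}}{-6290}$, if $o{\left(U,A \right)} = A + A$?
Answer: $\frac{187526134}{647659285} \approx 0.28954$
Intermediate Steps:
$o{\left(U,A \right)} = 2 A$
$q{\left(k \right)} = -28$ ($q{\left(k \right)} = \left(-5 - 42\right) + 19 = -47 + 19 = -28$)
$\frac{\left(60 + 17\right) 110}{29419} + \frac{o{\left(-197,144 \right)} \frac{1}{q{\left(-182 \right)}}}{-6290} = \frac{\left(60 + 17\right) 110}{29419} + \frac{2 \cdot 144 \frac{1}{-28}}{-6290} = 77 \cdot 110 \cdot \frac{1}{29419} + 288 \left(- \frac{1}{28}\right) \left(- \frac{1}{6290}\right) = 8470 \cdot \frac{1}{29419} - - \frac{36}{22015} = \frac{8470}{29419} + \frac{36}{22015} = \frac{187526134}{647659285}$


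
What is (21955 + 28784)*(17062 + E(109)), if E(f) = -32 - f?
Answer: 858554619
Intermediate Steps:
(21955 + 28784)*(17062 + E(109)) = (21955 + 28784)*(17062 + (-32 - 1*109)) = 50739*(17062 + (-32 - 109)) = 50739*(17062 - 141) = 50739*16921 = 858554619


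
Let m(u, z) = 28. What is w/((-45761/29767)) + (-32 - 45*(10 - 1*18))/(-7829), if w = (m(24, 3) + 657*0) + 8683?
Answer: -2030077347981/358262869 ≈ -5666.4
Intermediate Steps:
w = 8711 (w = (28 + 657*0) + 8683 = (28 + 0) + 8683 = 28 + 8683 = 8711)
w/((-45761/29767)) + (-32 - 45*(10 - 1*18))/(-7829) = 8711/((-45761/29767)) + (-32 - 45*(10 - 1*18))/(-7829) = 8711/((-45761*1/29767)) + (-32 - 45*(10 - 18))*(-1/7829) = 8711/(-45761/29767) + (-32 - 45*(-8))*(-1/7829) = 8711*(-29767/45761) + (-32 + 360)*(-1/7829) = -259300337/45761 + 328*(-1/7829) = -259300337/45761 - 328/7829 = -2030077347981/358262869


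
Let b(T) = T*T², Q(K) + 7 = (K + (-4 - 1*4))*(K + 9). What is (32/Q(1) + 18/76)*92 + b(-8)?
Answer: -773114/1463 ≈ -528.44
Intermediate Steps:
Q(K) = -7 + (-8 + K)*(9 + K) (Q(K) = -7 + (K + (-4 - 1*4))*(K + 9) = -7 + (K + (-4 - 4))*(9 + K) = -7 + (K - 8)*(9 + K) = -7 + (-8 + K)*(9 + K))
b(T) = T³
(32/Q(1) + 18/76)*92 + b(-8) = (32/(-79 + 1 + 1²) + 18/76)*92 + (-8)³ = (32/(-79 + 1 + 1) + 18*(1/76))*92 - 512 = (32/(-77) + 9/38)*92 - 512 = (32*(-1/77) + 9/38)*92 - 512 = (-32/77 + 9/38)*92 - 512 = -523/2926*92 - 512 = -24058/1463 - 512 = -773114/1463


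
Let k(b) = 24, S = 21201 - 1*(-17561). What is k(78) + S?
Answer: 38786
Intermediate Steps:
S = 38762 (S = 21201 + 17561 = 38762)
k(78) + S = 24 + 38762 = 38786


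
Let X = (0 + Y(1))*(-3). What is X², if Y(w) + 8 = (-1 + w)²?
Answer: 576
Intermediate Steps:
Y(w) = -8 + (-1 + w)²
X = 24 (X = (0 + (-8 + (-1 + 1)²))*(-3) = (0 + (-8 + 0²))*(-3) = (0 + (-8 + 0))*(-3) = (0 - 8)*(-3) = -8*(-3) = 24)
X² = 24² = 576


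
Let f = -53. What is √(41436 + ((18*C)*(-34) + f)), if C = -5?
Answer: 7*√907 ≈ 210.82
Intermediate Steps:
√(41436 + ((18*C)*(-34) + f)) = √(41436 + ((18*(-5))*(-34) - 53)) = √(41436 + (-90*(-34) - 53)) = √(41436 + (3060 - 53)) = √(41436 + 3007) = √44443 = 7*√907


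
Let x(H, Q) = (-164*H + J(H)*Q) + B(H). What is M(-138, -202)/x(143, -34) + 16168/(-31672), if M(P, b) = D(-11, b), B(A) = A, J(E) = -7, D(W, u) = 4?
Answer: -46642327/91338089 ≈ -0.51066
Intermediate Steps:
M(P, b) = 4
x(H, Q) = -163*H - 7*Q (x(H, Q) = (-164*H - 7*Q) + H = -163*H - 7*Q)
M(-138, -202)/x(143, -34) + 16168/(-31672) = 4/(-163*143 - 7*(-34)) + 16168/(-31672) = 4/(-23309 + 238) + 16168*(-1/31672) = 4/(-23071) - 2021/3959 = 4*(-1/23071) - 2021/3959 = -4/23071 - 2021/3959 = -46642327/91338089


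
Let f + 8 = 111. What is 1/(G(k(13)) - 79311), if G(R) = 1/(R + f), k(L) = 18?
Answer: -121/9596630 ≈ -1.2609e-5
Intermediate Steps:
f = 103 (f = -8 + 111 = 103)
G(R) = 1/(103 + R) (G(R) = 1/(R + 103) = 1/(103 + R))
1/(G(k(13)) - 79311) = 1/(1/(103 + 18) - 79311) = 1/(1/121 - 79311) = 1/(-9596630/121) = -121/9596630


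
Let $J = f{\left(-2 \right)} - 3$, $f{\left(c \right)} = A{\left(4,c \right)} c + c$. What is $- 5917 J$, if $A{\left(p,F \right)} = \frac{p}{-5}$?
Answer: $\frac{100589}{5} \approx 20118.0$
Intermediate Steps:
$A{\left(p,F \right)} = - \frac{p}{5}$ ($A{\left(p,F \right)} = p \left(- \frac{1}{5}\right) = - \frac{p}{5}$)
$f{\left(c \right)} = \frac{c}{5}$ ($f{\left(c \right)} = \left(- \frac{1}{5}\right) 4 c + c = - \frac{4 c}{5} + c = \frac{c}{5}$)
$J = - \frac{17}{5}$ ($J = \frac{1}{5} \left(-2\right) - 3 = - \frac{2}{5} - 3 = - \frac{17}{5} \approx -3.4$)
$- 5917 J = \left(-5917\right) \left(- \frac{17}{5}\right) = \frac{100589}{5}$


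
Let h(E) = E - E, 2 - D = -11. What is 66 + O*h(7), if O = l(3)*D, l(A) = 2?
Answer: 66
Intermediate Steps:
D = 13 (D = 2 - 1*(-11) = 2 + 11 = 13)
h(E) = 0
O = 26 (O = 2*13 = 26)
66 + O*h(7) = 66 + 26*0 = 66 + 0 = 66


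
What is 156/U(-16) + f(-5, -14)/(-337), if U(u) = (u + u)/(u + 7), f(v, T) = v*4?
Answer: 118447/2696 ≈ 43.934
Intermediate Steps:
f(v, T) = 4*v
U(u) = 2*u/(7 + u) (U(u) = (2*u)/(7 + u) = 2*u/(7 + u))
156/U(-16) + f(-5, -14)/(-337) = 156/((2*(-16)/(7 - 16))) + (4*(-5))/(-337) = 156/((2*(-16)/(-9))) - 20*(-1/337) = 156/((2*(-16)*(-1/9))) + 20/337 = 156/(32/9) + 20/337 = 156*(9/32) + 20/337 = 351/8 + 20/337 = 118447/2696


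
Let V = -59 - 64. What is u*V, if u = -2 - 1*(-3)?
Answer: -123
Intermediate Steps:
V = -123
u = 1 (u = -2 + 3 = 1)
u*V = 1*(-123) = -123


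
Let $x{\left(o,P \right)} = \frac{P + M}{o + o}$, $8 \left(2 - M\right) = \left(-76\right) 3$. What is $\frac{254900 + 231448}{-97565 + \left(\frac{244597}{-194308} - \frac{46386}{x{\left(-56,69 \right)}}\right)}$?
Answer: $- \frac{6268586709872}{584557579957} \approx -10.724$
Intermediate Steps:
$M = \frac{61}{2}$ ($M = 2 - \frac{\left(-76\right) 3}{8} = 2 - - \frac{57}{2} = 2 + \frac{57}{2} = \frac{61}{2} \approx 30.5$)
$x{\left(o,P \right)} = \frac{\frac{61}{2} + P}{2 o}$ ($x{\left(o,P \right)} = \frac{P + \frac{61}{2}}{o + o} = \frac{\frac{61}{2} + P}{2 o}$)
$\frac{254900 + 231448}{-97565 + \left(\frac{244597}{-194308} - \frac{46386}{x{\left(-56,69 \right)}}\right)} = \frac{254900 + 231448}{-97565 - \left(\frac{244597}{194308} + 46386 \left(- \frac{224}{61 + 2 \cdot 69}\right)\right)} = \frac{486348}{-97565 - \left(\frac{244597}{194308} + \frac{46386}{\frac{1}{4} \left(- \frac{1}{56}\right) \left(61 + 138\right)}\right)} = \frac{486348}{-97565 - \left(\frac{244597}{194308} + \frac{46386}{\frac{1}{4} \left(- \frac{1}{56}\right) 199}\right)} = \frac{486348}{-97565 - \left(\frac{244597}{194308} + \frac{46386}{- \frac{199}{224}}\right)} = \frac{486348}{-97565 - - \frac{2018901604109}{38667292}} = \frac{486348}{-97565 + \left(- \frac{244597}{194308} + \frac{10390464}{199}\right)} = \frac{486348}{-97565 + \frac{2018901604109}{38667292}} = \frac{486348}{- \frac{1753672739871}{38667292}} = 486348 \left(- \frac{38667292}{1753672739871}\right) = - \frac{6268586709872}{584557579957}$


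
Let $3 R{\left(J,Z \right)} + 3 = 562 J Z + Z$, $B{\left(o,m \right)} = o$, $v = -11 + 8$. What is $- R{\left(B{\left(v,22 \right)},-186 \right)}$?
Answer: $-104469$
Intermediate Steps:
$v = -3$
$R{\left(J,Z \right)} = -1 + \frac{Z}{3} + \frac{562 J Z}{3}$ ($R{\left(J,Z \right)} = -1 + \frac{562 J Z + Z}{3} = -1 + \frac{Z + 562 J Z}{3} = -1 + \left(\frac{Z}{3} + \frac{562 J Z}{3}\right) = -1 + \frac{Z}{3} + \frac{562 J Z}{3}$)
$- R{\left(B{\left(v,22 \right)},-186 \right)} = - (-1 + \frac{1}{3} \left(-186\right) + \frac{562}{3} \left(-3\right) \left(-186\right)) = - (-1 - 62 + 104532) = \left(-1\right) 104469 = -104469$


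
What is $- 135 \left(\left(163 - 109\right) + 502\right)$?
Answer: $-75060$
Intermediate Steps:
$- 135 \left(\left(163 - 109\right) + 502\right) = - 135 \left(54 + 502\right) = \left(-135\right) 556 = -75060$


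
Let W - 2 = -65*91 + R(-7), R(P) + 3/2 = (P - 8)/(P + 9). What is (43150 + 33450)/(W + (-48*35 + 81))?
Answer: -76600/7521 ≈ -10.185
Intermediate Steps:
R(P) = -3/2 + (-8 + P)/(9 + P) (R(P) = -3/2 + (P - 8)/(P + 9) = -3/2 + (-8 + P)/(9 + P))
W = -5922 (W = 2 + (-65*91 + (-43 - 1*(-7))/(2*(9 - 7))) = 2 + (-5915 + (½)*(-43 + 7)/2) = 2 + (-5915 + (½)*(½)*(-36)) = 2 + (-5915 - 9) = 2 - 5924 = -5922)
(43150 + 33450)/(W + (-48*35 + 81)) = (43150 + 33450)/(-5922 + (-48*35 + 81)) = 76600/(-5922 + (-1680 + 81)) = 76600/(-5922 - 1599) = 76600/(-7521) = 76600*(-1/7521) = -76600/7521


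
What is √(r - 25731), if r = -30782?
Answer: I*√56513 ≈ 237.72*I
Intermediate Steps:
√(r - 25731) = √(-30782 - 25731) = √(-56513) = I*√56513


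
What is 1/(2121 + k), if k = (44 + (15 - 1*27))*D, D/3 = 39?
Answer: 1/5865 ≈ 0.00017050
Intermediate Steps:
D = 117 (D = 3*39 = 117)
k = 3744 (k = (44 + (15 - 1*27))*117 = (44 + (15 - 27))*117 = (44 - 12)*117 = 32*117 = 3744)
1/(2121 + k) = 1/(2121 + 3744) = 1/5865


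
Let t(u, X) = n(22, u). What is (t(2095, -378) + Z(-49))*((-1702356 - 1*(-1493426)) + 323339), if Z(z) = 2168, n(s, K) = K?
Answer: 487725567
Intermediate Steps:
t(u, X) = u
(t(2095, -378) + Z(-49))*((-1702356 - 1*(-1493426)) + 323339) = (2095 + 2168)*((-1702356 - 1*(-1493426)) + 323339) = 4263*((-1702356 + 1493426) + 323339) = 4263*(-208930 + 323339) = 4263*114409 = 487725567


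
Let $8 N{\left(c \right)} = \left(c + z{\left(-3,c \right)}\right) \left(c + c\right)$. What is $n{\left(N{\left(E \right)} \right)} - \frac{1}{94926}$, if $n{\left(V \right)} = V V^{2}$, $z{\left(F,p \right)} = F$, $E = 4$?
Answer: $\frac{94925}{94926} \approx 0.99999$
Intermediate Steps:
$N{\left(c \right)} = \frac{c \left(-3 + c\right)}{4}$ ($N{\left(c \right)} = \frac{\left(c - 3\right) \left(c + c\right)}{8} = \frac{\left(-3 + c\right) 2 c}{8} = \frac{2 c \left(-3 + c\right)}{8} = \frac{c \left(-3 + c\right)}{4}$)
$n{\left(V \right)} = V^{3}$
$n{\left(N{\left(E \right)} \right)} - \frac{1}{94926} = \left(\frac{1}{4} \cdot 4 \left(-3 + 4\right)\right)^{3} - \frac{1}{94926} = \left(\frac{1}{4} \cdot 4 \cdot 1\right)^{3} - \frac{1}{94926} = 1^{3} - \frac{1}{94926} = 1 - \frac{1}{94926} = \frac{94925}{94926}$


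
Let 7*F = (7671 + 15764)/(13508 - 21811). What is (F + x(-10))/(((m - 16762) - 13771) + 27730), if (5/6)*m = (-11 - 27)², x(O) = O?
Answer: 3023225/311005471 ≈ 0.0097208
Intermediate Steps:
m = 8664/5 (m = 6*(-11 - 27)²/5 = (6/5)*(-38)² = (6/5)*1444 = 8664/5 ≈ 1732.8)
F = -23435/58121 (F = ((7671 + 15764)/(13508 - 21811))/7 = (23435/(-8303))/7 = (23435*(-1/8303))/7 = (⅐)*(-23435/8303) = -23435/58121 ≈ -0.40321)
(F + x(-10))/(((m - 16762) - 13771) + 27730) = (-23435/58121 - 10)/(((8664/5 - 16762) - 13771) + 27730) = -604645/(58121*((-75146/5 - 13771) + 27730)) = -604645/(58121*(-144001/5 + 27730)) = -604645/(58121*(-5351/5)) = -604645/58121*(-5/5351) = 3023225/311005471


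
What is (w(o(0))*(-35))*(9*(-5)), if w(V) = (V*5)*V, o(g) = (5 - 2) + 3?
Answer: 283500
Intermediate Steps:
o(g) = 6 (o(g) = 3 + 3 = 6)
w(V) = 5*V**2 (w(V) = (5*V)*V = 5*V**2)
(w(o(0))*(-35))*(9*(-5)) = ((5*6**2)*(-35))*(9*(-5)) = ((5*36)*(-35))*(-45) = (180*(-35))*(-45) = -6300*(-45) = 283500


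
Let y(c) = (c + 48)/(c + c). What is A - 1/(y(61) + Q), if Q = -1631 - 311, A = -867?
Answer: -205318483/236815 ≈ -867.00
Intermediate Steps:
y(c) = (48 + c)/(2*c) (y(c) = (48 + c)/((2*c)) = (48 + c)*(1/(2*c)) = (48 + c)/(2*c))
Q = -1942
A - 1/(y(61) + Q) = -867 - 1/((½)*(48 + 61)/61 - 1942) = -867 - 1/((½)*(1/61)*109 - 1942) = -867 - 1/(109/122 - 1942) = -867 - 1/(-236815/122) = -867 - 1*(-122/236815) = -867 + 122/236815 = -205318483/236815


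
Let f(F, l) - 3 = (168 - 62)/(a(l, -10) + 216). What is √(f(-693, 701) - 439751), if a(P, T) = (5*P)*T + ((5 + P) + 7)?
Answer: I*√511973376511294/34121 ≈ 663.13*I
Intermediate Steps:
a(P, T) = 12 + P + 5*P*T (a(P, T) = 5*P*T + (12 + P) = 12 + P + 5*P*T)
f(F, l) = 3 + 106/(228 - 49*l) (f(F, l) = 3 + (168 - 62)/((12 + l + 5*l*(-10)) + 216) = 3 + 106/((12 + l - 50*l) + 216) = 3 + 106/((12 - 49*l) + 216) = 3 + 106/(228 - 49*l))
√(f(-693, 701) - 439751) = √((790 - 147*701)/(228 - 49*701) - 439751) = √((790 - 103047)/(228 - 34349) - 439751) = √(-102257/(-34121) - 439751) = √(-1/34121*(-102257) - 439751) = √(102257/34121 - 439751) = √(-15004641614/34121) = I*√511973376511294/34121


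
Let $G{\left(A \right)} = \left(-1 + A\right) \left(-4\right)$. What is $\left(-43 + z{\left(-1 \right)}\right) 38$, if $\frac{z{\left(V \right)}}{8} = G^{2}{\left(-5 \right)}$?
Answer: $173470$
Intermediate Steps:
$G{\left(A \right)} = 4 - 4 A$
$z{\left(V \right)} = 4608$ ($z{\left(V \right)} = 8 \left(4 - -20\right)^{2} = 8 \left(4 + 20\right)^{2} = 8 \cdot 24^{2} = 8 \cdot 576 = 4608$)
$\left(-43 + z{\left(-1 \right)}\right) 38 = \left(-43 + 4608\right) 38 = 4565 \cdot 38 = 173470$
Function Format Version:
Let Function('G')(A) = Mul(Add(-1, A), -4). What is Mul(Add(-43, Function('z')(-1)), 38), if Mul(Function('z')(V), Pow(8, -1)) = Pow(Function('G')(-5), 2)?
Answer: 173470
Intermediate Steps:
Function('G')(A) = Add(4, Mul(-4, A))
Function('z')(V) = 4608 (Function('z')(V) = Mul(8, Pow(Add(4, Mul(-4, -5)), 2)) = Mul(8, Pow(Add(4, 20), 2)) = Mul(8, Pow(24, 2)) = Mul(8, 576) = 4608)
Mul(Add(-43, Function('z')(-1)), 38) = Mul(Add(-43, 4608), 38) = Mul(4565, 38) = 173470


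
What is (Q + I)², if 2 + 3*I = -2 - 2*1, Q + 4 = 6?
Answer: 0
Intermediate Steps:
Q = 2 (Q = -4 + 6 = 2)
I = -2 (I = -⅔ + (-2 - 2*1)/3 = -⅔ + (-2 - 2)/3 = -⅔ + (⅓)*(-4) = -⅔ - 4/3 = -2)
(Q + I)² = (2 - 2)² = 0² = 0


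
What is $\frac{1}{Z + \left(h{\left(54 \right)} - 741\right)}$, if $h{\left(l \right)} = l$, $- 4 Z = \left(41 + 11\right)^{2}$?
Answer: $- \frac{1}{1363} \approx -0.00073368$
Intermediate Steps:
$Z = -676$ ($Z = - \frac{\left(41 + 11\right)^{2}}{4} = - \frac{52^{2}}{4} = \left(- \frac{1}{4}\right) 2704 = -676$)
$\frac{1}{Z + \left(h{\left(54 \right)} - 741\right)} = \frac{1}{-676 + \left(54 - 741\right)} = \frac{1}{-676 - 687} = \frac{1}{-1363} = - \frac{1}{1363}$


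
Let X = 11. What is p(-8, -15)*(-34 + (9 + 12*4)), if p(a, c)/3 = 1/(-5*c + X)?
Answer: 69/86 ≈ 0.80233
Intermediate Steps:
p(a, c) = 3/(11 - 5*c) (p(a, c) = 3/(-5*c + 11) = 3/(11 - 5*c))
p(-8, -15)*(-34 + (9 + 12*4)) = (-3/(-11 + 5*(-15)))*(-34 + (9 + 12*4)) = (-3/(-11 - 75))*(-34 + (9 + 48)) = (-3/(-86))*(-34 + 57) = -3*(-1/86)*23 = (3/86)*23 = 69/86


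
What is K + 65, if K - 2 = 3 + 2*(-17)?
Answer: 36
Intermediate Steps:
K = -29 (K = 2 + (3 + 2*(-17)) = 2 + (3 - 34) = 2 - 31 = -29)
K + 65 = -29 + 65 = 36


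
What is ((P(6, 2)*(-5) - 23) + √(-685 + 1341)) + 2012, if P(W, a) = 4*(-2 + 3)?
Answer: 1969 + 4*√41 ≈ 1994.6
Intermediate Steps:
P(W, a) = 4 (P(W, a) = 4*1 = 4)
((P(6, 2)*(-5) - 23) + √(-685 + 1341)) + 2012 = ((4*(-5) - 23) + √(-685 + 1341)) + 2012 = ((-20 - 23) + √656) + 2012 = (-43 + 4*√41) + 2012 = 1969 + 4*√41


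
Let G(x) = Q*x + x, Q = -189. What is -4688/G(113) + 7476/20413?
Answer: 63629072/108413443 ≈ 0.58691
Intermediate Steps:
G(x) = -188*x (G(x) = -189*x + x = -188*x)
-4688/G(113) + 7476/20413 = -4688/((-188*113)) + 7476/20413 = -4688/(-21244) + 7476*(1/20413) = -4688*(-1/21244) + 7476/20413 = 1172/5311 + 7476/20413 = 63629072/108413443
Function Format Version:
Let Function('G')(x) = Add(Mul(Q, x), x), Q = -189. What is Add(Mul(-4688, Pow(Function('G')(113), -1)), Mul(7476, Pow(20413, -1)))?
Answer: Rational(63629072, 108413443) ≈ 0.58691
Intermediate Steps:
Function('G')(x) = Mul(-188, x) (Function('G')(x) = Add(Mul(-189, x), x) = Mul(-188, x))
Add(Mul(-4688, Pow(Function('G')(113), -1)), Mul(7476, Pow(20413, -1))) = Add(Mul(-4688, Pow(Mul(-188, 113), -1)), Mul(7476, Pow(20413, -1))) = Add(Mul(-4688, Pow(-21244, -1)), Mul(7476, Rational(1, 20413))) = Add(Mul(-4688, Rational(-1, 21244)), Rational(7476, 20413)) = Add(Rational(1172, 5311), Rational(7476, 20413)) = Rational(63629072, 108413443)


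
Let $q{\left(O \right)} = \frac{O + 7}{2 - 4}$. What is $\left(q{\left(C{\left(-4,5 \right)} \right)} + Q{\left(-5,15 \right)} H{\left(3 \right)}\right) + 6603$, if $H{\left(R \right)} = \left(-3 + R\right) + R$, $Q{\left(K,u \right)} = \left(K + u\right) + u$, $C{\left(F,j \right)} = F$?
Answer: $\frac{13353}{2} \approx 6676.5$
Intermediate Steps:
$q{\left(O \right)} = - \frac{7}{2} - \frac{O}{2}$ ($q{\left(O \right)} = \frac{7 + O}{-2} = \left(7 + O\right) \left(- \frac{1}{2}\right) = - \frac{7}{2} - \frac{O}{2}$)
$Q{\left(K,u \right)} = K + 2 u$
$H{\left(R \right)} = -3 + 2 R$
$\left(q{\left(C{\left(-4,5 \right)} \right)} + Q{\left(-5,15 \right)} H{\left(3 \right)}\right) + 6603 = \left(\left(- \frac{7}{2} - -2\right) + \left(-5 + 2 \cdot 15\right) \left(-3 + 2 \cdot 3\right)\right) + 6603 = \left(\left(- \frac{7}{2} + 2\right) + \left(-5 + 30\right) \left(-3 + 6\right)\right) + 6603 = \left(- \frac{3}{2} + 25 \cdot 3\right) + 6603 = \left(- \frac{3}{2} + 75\right) + 6603 = \frac{147}{2} + 6603 = \frac{13353}{2}$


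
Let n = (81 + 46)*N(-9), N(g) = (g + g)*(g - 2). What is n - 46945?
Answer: -21799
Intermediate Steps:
N(g) = 2*g*(-2 + g) (N(g) = (2*g)*(-2 + g) = 2*g*(-2 + g))
n = 25146 (n = (81 + 46)*(2*(-9)*(-2 - 9)) = 127*(2*(-9)*(-11)) = 127*198 = 25146)
n - 46945 = 25146 - 46945 = -21799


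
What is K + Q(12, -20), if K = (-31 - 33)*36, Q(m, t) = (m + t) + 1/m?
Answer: -27743/12 ≈ -2311.9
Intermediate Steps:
Q(m, t) = m + t + 1/m
K = -2304 (K = -64*36 = -2304)
K + Q(12, -20) = -2304 + (12 - 20 + 1/12) = -2304 - 95/12 = -27743/12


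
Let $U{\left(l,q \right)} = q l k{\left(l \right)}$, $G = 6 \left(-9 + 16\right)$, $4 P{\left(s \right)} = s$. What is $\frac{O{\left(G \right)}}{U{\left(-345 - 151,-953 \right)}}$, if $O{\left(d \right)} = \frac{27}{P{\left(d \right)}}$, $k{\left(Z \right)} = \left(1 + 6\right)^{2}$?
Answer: $\frac{9}{81065992} \approx 1.1102 \cdot 10^{-7}$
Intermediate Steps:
$P{\left(s \right)} = \frac{s}{4}$
$k{\left(Z \right)} = 49$ ($k{\left(Z \right)} = 7^{2} = 49$)
$G = 42$ ($G = 6 \cdot 7 = 42$)
$O{\left(d \right)} = \frac{108}{d}$ ($O{\left(d \right)} = \frac{27}{\frac{1}{4} d} = 27 \frac{4}{d} = \frac{108}{d}$)
$U{\left(l,q \right)} = 49 l q$ ($U{\left(l,q \right)} = q l 49 = l q 49 = 49 l q$)
$\frac{O{\left(G \right)}}{U{\left(-345 - 151,-953 \right)}} = \frac{108 \cdot \frac{1}{42}}{49 \left(-345 - 151\right) \left(-953\right)} = \frac{18}{7 \cdot 49 \left(-496\right) \left(-953\right)} = \frac{18}{7 \cdot 23161712} = \frac{18}{7} \cdot \frac{1}{23161712} = \frac{9}{81065992}$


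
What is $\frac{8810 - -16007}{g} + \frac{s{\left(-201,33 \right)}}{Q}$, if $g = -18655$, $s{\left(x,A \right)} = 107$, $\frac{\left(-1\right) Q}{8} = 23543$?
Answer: $- \frac{359702241}{270273640} \approx -1.3309$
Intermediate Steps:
$Q = -188344$ ($Q = \left(-8\right) 23543 = -188344$)
$\frac{8810 - -16007}{g} + \frac{s{\left(-201,33 \right)}}{Q} = \frac{8810 - -16007}{-18655} + \frac{107}{-188344} = \left(8810 + 16007\right) \left(- \frac{1}{18655}\right) + 107 \left(- \frac{1}{188344}\right) = 24817 \left(- \frac{1}{18655}\right) - \frac{107}{188344} = - \frac{1909}{1435} - \frac{107}{188344} = - \frac{359702241}{270273640}$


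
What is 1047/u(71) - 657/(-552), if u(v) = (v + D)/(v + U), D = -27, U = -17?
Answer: 2603157/2024 ≈ 1286.1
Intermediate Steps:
u(v) = (-27 + v)/(-17 + v) (u(v) = (v - 27)/(v - 17) = (-27 + v)/(-17 + v))
1047/u(71) - 657/(-552) = 1047/(((-27 + 71)/(-17 + 71))) - 657/(-552) = 1047/((44/54)) - 657*(-1/552) = 1047/(((1/54)*44)) + 219/184 = 1047/(22/27) + 219/184 = 1047*(27/22) + 219/184 = 28269/22 + 219/184 = 2603157/2024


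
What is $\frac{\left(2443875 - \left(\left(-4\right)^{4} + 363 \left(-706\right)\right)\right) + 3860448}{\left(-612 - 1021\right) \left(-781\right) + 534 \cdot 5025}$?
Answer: $\frac{6560345}{3958723} \approx 1.6572$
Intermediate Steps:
$\frac{\left(2443875 - \left(\left(-4\right)^{4} + 363 \left(-706\right)\right)\right) + 3860448}{\left(-612 - 1021\right) \left(-781\right) + 534 \cdot 5025} = \frac{\left(2443875 - \left(256 - 256278\right)\right) + 3860448}{\left(-1633\right) \left(-781\right) + 2683350} = \frac{\left(2443875 - -256022\right) + 3860448}{1275373 + 2683350} = \frac{\left(2443875 + 256022\right) + 3860448}{3958723} = \left(2699897 + 3860448\right) \frac{1}{3958723} = 6560345 \cdot \frac{1}{3958723} = \frac{6560345}{3958723}$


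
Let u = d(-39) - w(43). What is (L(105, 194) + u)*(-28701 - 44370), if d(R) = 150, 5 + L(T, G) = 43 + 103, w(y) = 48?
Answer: -17756253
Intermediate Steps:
L(T, G) = 141 (L(T, G) = -5 + (43 + 103) = -5 + 146 = 141)
u = 102 (u = 150 - 1*48 = 150 - 48 = 102)
(L(105, 194) + u)*(-28701 - 44370) = (141 + 102)*(-28701 - 44370) = 243*(-73071) = -17756253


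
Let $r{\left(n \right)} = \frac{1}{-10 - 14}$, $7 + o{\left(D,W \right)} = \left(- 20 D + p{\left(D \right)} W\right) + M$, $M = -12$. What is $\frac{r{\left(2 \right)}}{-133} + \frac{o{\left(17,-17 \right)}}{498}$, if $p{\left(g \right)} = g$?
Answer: $- \frac{344653}{264936} \approx -1.3009$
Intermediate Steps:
$o{\left(D,W \right)} = -19 - 20 D + D W$ ($o{\left(D,W \right)} = -7 - \left(12 + 20 D - D W\right) = -19 - 20 D + D W$)
$r{\left(n \right)} = - \frac{1}{24}$ ($r{\left(n \right)} = \frac{1}{-24} = - \frac{1}{24}$)
$\frac{r{\left(2 \right)}}{-133} + \frac{o{\left(17,-17 \right)}}{498} = - \frac{1}{24 \left(-133\right)} + \frac{-19 - 340 + 17 \left(-17\right)}{498} = \left(- \frac{1}{24}\right) \left(- \frac{1}{133}\right) + \left(-19 - 340 - 289\right) \frac{1}{498} = \frac{1}{3192} - \frac{108}{83} = - \frac{344653}{264936}$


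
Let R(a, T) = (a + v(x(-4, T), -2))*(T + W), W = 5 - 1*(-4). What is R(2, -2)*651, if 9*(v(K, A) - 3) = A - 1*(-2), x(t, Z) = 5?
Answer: 22785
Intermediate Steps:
v(K, A) = 29/9 + A/9 (v(K, A) = 3 + (A - 1*(-2))/9 = 3 + (A + 2)/9 = 3 + (2 + A)/9 = 3 + (2/9 + A/9) = 29/9 + A/9)
W = 9 (W = 5 + 4 = 9)
R(a, T) = (3 + a)*(9 + T) (R(a, T) = (a + (29/9 + (1/9)*(-2)))*(T + 9) = (a + (29/9 - 2/9))*(9 + T) = (a + 3)*(9 + T) = (3 + a)*(9 + T))
R(2, -2)*651 = (27 + 3*(-2) + 9*2 - 2*2)*651 = (27 - 6 + 18 - 4)*651 = 35*651 = 22785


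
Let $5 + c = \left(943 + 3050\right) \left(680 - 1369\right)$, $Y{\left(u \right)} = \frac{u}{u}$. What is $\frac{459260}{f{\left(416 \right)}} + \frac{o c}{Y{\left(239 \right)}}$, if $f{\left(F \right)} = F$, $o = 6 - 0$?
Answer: $- \frac{1716622753}{104} \approx -1.6506 \cdot 10^{7}$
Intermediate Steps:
$Y{\left(u \right)} = 1$
$o = 6$ ($o = 6 + 0 = 6$)
$c = -2751182$ ($c = -5 + \left(943 + 3050\right) \left(680 - 1369\right) = -5 + 3993 \left(-689\right) = -5 - 2751177 = -2751182$)
$\frac{459260}{f{\left(416 \right)}} + \frac{o c}{Y{\left(239 \right)}} = \frac{459260}{416} + \frac{6 \left(-2751182\right)}{1} = 459260 \cdot \frac{1}{416} - 16507092 = \frac{114815}{104} - 16507092 = - \frac{1716622753}{104}$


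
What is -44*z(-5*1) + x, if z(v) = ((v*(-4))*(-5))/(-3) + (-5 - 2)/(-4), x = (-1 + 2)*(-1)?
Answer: -4634/3 ≈ -1544.7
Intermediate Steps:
x = -1 (x = 1*(-1) = -1)
z(v) = 7/4 - 20*v/3 (z(v) = (-4*v*(-5))*(-⅓) - 7*(-¼) = (20*v)*(-⅓) + 7/4 = -20*v/3 + 7/4 = 7/4 - 20*v/3)
-44*z(-5*1) + x = -44*(7/4 - (-100)/3) - 1 = -44*(7/4 - 20/3*(-5)) - 1 = -44*(7/4 + 100/3) - 1 = -44*421/12 - 1 = -4631/3 - 1 = -4634/3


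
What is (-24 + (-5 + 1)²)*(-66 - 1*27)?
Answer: 744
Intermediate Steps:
(-24 + (-5 + 1)²)*(-66 - 1*27) = (-24 + (-4)²)*(-66 - 27) = (-24 + 16)*(-93) = -8*(-93) = 744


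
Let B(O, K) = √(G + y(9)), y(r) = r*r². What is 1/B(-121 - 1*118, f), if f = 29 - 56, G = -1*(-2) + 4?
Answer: √15/105 ≈ 0.036886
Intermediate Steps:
y(r) = r³
G = 6 (G = 2 + 4 = 6)
f = -27
B(O, K) = 7*√15 (B(O, K) = √(6 + 9³) = √(6 + 729) = √735 = 7*√15)
1/B(-121 - 1*118, f) = 1/(7*√15) = √15/105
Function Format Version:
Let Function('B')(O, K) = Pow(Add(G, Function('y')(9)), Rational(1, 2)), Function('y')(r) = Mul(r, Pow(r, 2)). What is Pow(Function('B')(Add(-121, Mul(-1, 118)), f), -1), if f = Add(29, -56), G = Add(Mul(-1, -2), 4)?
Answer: Mul(Rational(1, 105), Pow(15, Rational(1, 2))) ≈ 0.036886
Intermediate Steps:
Function('y')(r) = Pow(r, 3)
G = 6 (G = Add(2, 4) = 6)
f = -27
Function('B')(O, K) = Mul(7, Pow(15, Rational(1, 2))) (Function('B')(O, K) = Pow(Add(6, Pow(9, 3)), Rational(1, 2)) = Pow(Add(6, 729), Rational(1, 2)) = Pow(735, Rational(1, 2)) = Mul(7, Pow(15, Rational(1, 2))))
Pow(Function('B')(Add(-121, Mul(-1, 118)), f), -1) = Pow(Mul(7, Pow(15, Rational(1, 2))), -1) = Mul(Rational(1, 105), Pow(15, Rational(1, 2)))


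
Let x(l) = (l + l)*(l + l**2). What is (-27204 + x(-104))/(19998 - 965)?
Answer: -2255300/19033 ≈ -118.49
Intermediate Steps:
x(l) = 2*l*(l + l**2) (x(l) = (2*l)*(l + l**2) = 2*l*(l + l**2))
(-27204 + x(-104))/(19998 - 965) = (-27204 + 2*(-104)**2*(1 - 104))/(19998 - 965) = (-27204 + 2*10816*(-103))/19033 = (-27204 - 2228096)*(1/19033) = -2255300*1/19033 = -2255300/19033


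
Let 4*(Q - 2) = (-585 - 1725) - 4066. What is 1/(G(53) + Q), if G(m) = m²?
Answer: 1/1217 ≈ 0.00082169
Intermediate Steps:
Q = -1592 (Q = 2 + ((-585 - 1725) - 4066)/4 = 2 + (-2310 - 4066)/4 = 2 + (¼)*(-6376) = 2 - 1594 = -1592)
1/(G(53) + Q) = 1/(53² - 1592) = 1/(2809 - 1592) = 1/1217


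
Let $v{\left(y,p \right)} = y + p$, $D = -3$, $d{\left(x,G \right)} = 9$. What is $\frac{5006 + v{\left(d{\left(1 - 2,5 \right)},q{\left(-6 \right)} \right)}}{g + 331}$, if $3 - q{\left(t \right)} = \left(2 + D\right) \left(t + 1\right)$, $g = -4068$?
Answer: $- \frac{5013}{3737} \approx -1.3414$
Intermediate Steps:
$q{\left(t \right)} = 4 + t$ ($q{\left(t \right)} = 3 - \left(2 - 3\right) \left(t + 1\right) = 3 - - (1 + t) = 3 - \left(-1 - t\right) = 3 + \left(1 + t\right) = 4 + t$)
$v{\left(y,p \right)} = p + y$
$\frac{5006 + v{\left(d{\left(1 - 2,5 \right)},q{\left(-6 \right)} \right)}}{g + 331} = \frac{5006 + \left(\left(4 - 6\right) + 9\right)}{-4068 + 331} = \frac{5006 + \left(-2 + 9\right)}{-3737} = \left(5006 + 7\right) \left(- \frac{1}{3737}\right) = 5013 \left(- \frac{1}{3737}\right) = - \frac{5013}{3737}$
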